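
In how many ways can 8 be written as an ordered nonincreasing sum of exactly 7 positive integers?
p(8, 7 parts) = 1

Partitions of n into exactly k parts ↔ partitions of n − k into at most k parts (subtract 1 from each part). For n = 8, k = 7, the partitions are: 2+1+1+1+1+1+1. Count = 1.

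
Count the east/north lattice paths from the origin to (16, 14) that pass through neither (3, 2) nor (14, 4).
Number of paths = 93269195

Inclusion–exclusion. Total paths: C(30, 16) = 145422675. Through P₁: C(5, 3)·C(25, 13) = 52003000. Through P₂: C(18, 14)·C(12, 2) = 201960. Since P₁ is strictly southwest of P₂, a monotone path through both must visit P₁ then P₂; paths through both = C(5, 3)·C(13, 11)·C(12, 2) = 51480. Avoid both = 145422675 − 52003000 − 201960 + 51480 = 93269195.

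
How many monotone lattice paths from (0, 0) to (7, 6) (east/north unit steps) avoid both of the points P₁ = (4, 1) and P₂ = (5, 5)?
Number of paths = 755

Inclusion–exclusion. Total paths: C(13, 7) = 1716. Through P₁: C(5, 4)·C(8, 3) = 280. Through P₂: C(10, 5)·C(3, 2) = 756. Since P₁ is strictly southwest of P₂, a monotone path through both must visit P₁ then P₂; paths through both = C(5, 4)·C(5, 1)·C(3, 2) = 75. Avoid both = 1716 − 280 − 756 + 75 = 755.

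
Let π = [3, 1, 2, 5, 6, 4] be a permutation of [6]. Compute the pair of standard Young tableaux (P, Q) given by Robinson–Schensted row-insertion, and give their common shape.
P = [1, 2, 4, 6] / [3, 5];  Q = [1, 3, 4, 5] / [2, 6];  common shape = (4, 2)

Row-insert the values π_1, π_2, … into P one at a time, bumping the leftmost entry strictly greater than the inserted value down to the next row. The recording tableau Q records, in position (i, j), the step at which that cell was added to P.
  Insert 3 (step 1): P = [3];  Q = [1]
  Insert 1 (step 2): P = [1] / [3];  Q = [1] / [2]
  Insert 2 (step 3): P = [1, 2] / [3];  Q = [1, 3] / [2]
  Insert 5 (step 4): P = [1, 2, 5] / [3];  Q = [1, 3, 4] / [2]
  Insert 6 (step 5): P = [1, 2, 5, 6] / [3];  Q = [1, 3, 4, 5] / [2]
  Insert 4 (step 6): P = [1, 2, 4, 6] / [3, 5];  Q = [1, 3, 4, 5] / [2, 6]
Final shape: (4, 2).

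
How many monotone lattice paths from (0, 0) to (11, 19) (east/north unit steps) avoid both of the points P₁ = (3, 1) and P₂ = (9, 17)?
Number of paths = 31421612

Inclusion–exclusion. Total paths: C(30, 11) = 54627300. Through P₁: C(4, 3)·C(26, 8) = 6249100. Through P₂: C(26, 9)·C(4, 2) = 18747300. Since P₁ is strictly southwest of P₂, a monotone path through both must visit P₁ then P₂; paths through both = C(4, 3)·C(22, 6)·C(4, 2) = 1790712. Avoid both = 54627300 − 6249100 − 18747300 + 1790712 = 31421612.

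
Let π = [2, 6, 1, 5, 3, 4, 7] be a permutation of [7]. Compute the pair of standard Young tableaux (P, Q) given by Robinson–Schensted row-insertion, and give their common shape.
P = [1, 3, 4, 7] / [2, 5] / [6];  Q = [1, 2, 6, 7] / [3, 4] / [5];  common shape = (4, 2, 1)

Row-insert the values π_1, π_2, … into P one at a time, bumping the leftmost entry strictly greater than the inserted value down to the next row. The recording tableau Q records, in position (i, j), the step at which that cell was added to P.
  Insert 2 (step 1): P = [2];  Q = [1]
  Insert 6 (step 2): P = [2, 6];  Q = [1, 2]
  Insert 1 (step 3): P = [1, 6] / [2];  Q = [1, 2] / [3]
  Insert 5 (step 4): P = [1, 5] / [2, 6];  Q = [1, 2] / [3, 4]
  Insert 3 (step 5): P = [1, 3] / [2, 5] / [6];  Q = [1, 2] / [3, 4] / [5]
  Insert 4 (step 6): P = [1, 3, 4] / [2, 5] / [6];  Q = [1, 2, 6] / [3, 4] / [5]
  Insert 7 (step 7): P = [1, 3, 4, 7] / [2, 5] / [6];  Q = [1, 2, 6, 7] / [3, 4] / [5]
Final shape: (4, 2, 1).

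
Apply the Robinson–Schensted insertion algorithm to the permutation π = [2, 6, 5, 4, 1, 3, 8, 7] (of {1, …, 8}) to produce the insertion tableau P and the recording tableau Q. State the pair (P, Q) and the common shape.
P = [1, 3, 7] / [2, 4, 8] / [5] / [6];  Q = [1, 2, 7] / [3, 6, 8] / [4] / [5];  common shape = (3, 3, 1, 1)

Row-insert the values π_1, π_2, … into P one at a time, bumping the leftmost entry strictly greater than the inserted value down to the next row. The recording tableau Q records, in position (i, j), the step at which that cell was added to P.
  Insert 2 (step 1): P = [2];  Q = [1]
  Insert 6 (step 2): P = [2, 6];  Q = [1, 2]
  Insert 5 (step 3): P = [2, 5] / [6];  Q = [1, 2] / [3]
  Insert 4 (step 4): P = [2, 4] / [5] / [6];  Q = [1, 2] / [3] / [4]
  Insert 1 (step 5): P = [1, 4] / [2] / [5] / [6];  Q = [1, 2] / [3] / [4] / [5]
  Insert 3 (step 6): P = [1, 3] / [2, 4] / [5] / [6];  Q = [1, 2] / [3, 6] / [4] / [5]
  Insert 8 (step 7): P = [1, 3, 8] / [2, 4] / [5] / [6];  Q = [1, 2, 7] / [3, 6] / [4] / [5]
  Insert 7 (step 8): P = [1, 3, 7] / [2, 4, 8] / [5] / [6];  Q = [1, 2, 7] / [3, 6, 8] / [4] / [5]
Final shape: (3, 3, 1, 1).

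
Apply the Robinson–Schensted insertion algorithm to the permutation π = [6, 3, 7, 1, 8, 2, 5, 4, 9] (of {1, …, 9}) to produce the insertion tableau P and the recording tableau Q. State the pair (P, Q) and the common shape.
P = [1, 2, 4, 9] / [3, 5, 8] / [6, 7];  Q = [1, 3, 5, 9] / [2, 6, 7] / [4, 8];  common shape = (4, 3, 2)

Row-insert the values π_1, π_2, … into P one at a time, bumping the leftmost entry strictly greater than the inserted value down to the next row. The recording tableau Q records, in position (i, j), the step at which that cell was added to P.
  Insert 6 (step 1): P = [6];  Q = [1]
  Insert 3 (step 2): P = [3] / [6];  Q = [1] / [2]
  Insert 7 (step 3): P = [3, 7] / [6];  Q = [1, 3] / [2]
  Insert 1 (step 4): P = [1, 7] / [3] / [6];  Q = [1, 3] / [2] / [4]
  Insert 8 (step 5): P = [1, 7, 8] / [3] / [6];  Q = [1, 3, 5] / [2] / [4]
  Insert 2 (step 6): P = [1, 2, 8] / [3, 7] / [6];  Q = [1, 3, 5] / [2, 6] / [4]
  Insert 5 (step 7): P = [1, 2, 5] / [3, 7, 8] / [6];  Q = [1, 3, 5] / [2, 6, 7] / [4]
  Insert 4 (step 8): P = [1, 2, 4] / [3, 5, 8] / [6, 7];  Q = [1, 3, 5] / [2, 6, 7] / [4, 8]
  Insert 9 (step 9): P = [1, 2, 4, 9] / [3, 5, 8] / [6, 7];  Q = [1, 3, 5, 9] / [2, 6, 7] / [4, 8]
Final shape: (4, 3, 2).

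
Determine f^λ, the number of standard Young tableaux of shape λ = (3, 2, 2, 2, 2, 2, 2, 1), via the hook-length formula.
# SYT of shape (3, 2, 2, 2, 2, 2, 2, 1) = 18018

Hook-length formula: f^λ = n! / Π hook(c), product over all cells c of the Young diagram. For λ = (3, 2, 2, 2, 2, 2, 2, 1), n = 16 boxes. Hook lengths by row (left-to-right, top-to-bottom): [10, 8, 1]; [8, 6]; [7, 5]; [6, 4]; [5, 3]; [4, 2]; [3, 1]; [1]. Product of hooks = 1161216000. So f^λ = 16! / 1161216000 = 20922789888000 / 1161216000 = 18018.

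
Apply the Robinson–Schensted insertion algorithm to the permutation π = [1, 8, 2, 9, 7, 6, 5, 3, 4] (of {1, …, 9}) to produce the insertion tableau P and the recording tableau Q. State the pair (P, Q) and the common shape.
P = [1, 2, 3, 4] / [5, 9] / [6] / [7] / [8];  Q = [1, 2, 4, 9] / [3, 5] / [6] / [7] / [8];  common shape = (4, 2, 1, 1, 1)

Row-insert the values π_1, π_2, … into P one at a time, bumping the leftmost entry strictly greater than the inserted value down to the next row. The recording tableau Q records, in position (i, j), the step at which that cell was added to P.
  Insert 1 (step 1): P = [1];  Q = [1]
  Insert 8 (step 2): P = [1, 8];  Q = [1, 2]
  Insert 2 (step 3): P = [1, 2] / [8];  Q = [1, 2] / [3]
  Insert 9 (step 4): P = [1, 2, 9] / [8];  Q = [1, 2, 4] / [3]
  Insert 7 (step 5): P = [1, 2, 7] / [8, 9];  Q = [1, 2, 4] / [3, 5]
  Insert 6 (step 6): P = [1, 2, 6] / [7, 9] / [8];  Q = [1, 2, 4] / [3, 5] / [6]
  Insert 5 (step 7): P = [1, 2, 5] / [6, 9] / [7] / [8];  Q = [1, 2, 4] / [3, 5] / [6] / [7]
  Insert 3 (step 8): P = [1, 2, 3] / [5, 9] / [6] / [7] / [8];  Q = [1, 2, 4] / [3, 5] / [6] / [7] / [8]
  Insert 4 (step 9): P = [1, 2, 3, 4] / [5, 9] / [6] / [7] / [8];  Q = [1, 2, 4, 9] / [3, 5] / [6] / [7] / [8]
Final shape: (4, 2, 1, 1, 1).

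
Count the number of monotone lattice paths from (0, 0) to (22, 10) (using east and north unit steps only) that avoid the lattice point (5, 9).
Number of paths = 64476204

Total paths from (0, 0) to (22, 10): C(32, 22) = 64512240. Paths through (5, 9): (paths (0, 0) → (5, 9)) × (paths (5, 9) → (22, 10)) = C(14, 5) · C(18, 17) = 2002 · 18 = 36036. Avoidance count = 64512240 − 36036 = 64476204.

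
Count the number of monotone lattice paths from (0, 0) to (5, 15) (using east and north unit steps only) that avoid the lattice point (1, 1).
Number of paths = 9384

Total paths from (0, 0) to (5, 15): C(20, 5) = 15504. Paths through (1, 1): (paths (0, 0) → (1, 1)) × (paths (1, 1) → (5, 15)) = C(2, 1) · C(18, 4) = 2 · 3060 = 6120. Avoidance count = 15504 − 6120 = 9384.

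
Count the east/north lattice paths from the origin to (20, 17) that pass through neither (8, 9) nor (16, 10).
Number of paths = 11162366160

Inclusion–exclusion. Total paths: C(37, 20) = 15905368710. Through P₁: C(17, 8)·C(20, 12) = 3062330700. Through P₂: C(26, 16)·C(11, 4) = 1752872550. Since P₁ is strictly southwest of P₂, a monotone path through both must visit P₁ then P₂; paths through both = C(17, 8)·C(9, 8)·C(11, 4) = 72200700. Avoid both = 15905368710 − 3062330700 − 1752872550 + 72200700 = 11162366160.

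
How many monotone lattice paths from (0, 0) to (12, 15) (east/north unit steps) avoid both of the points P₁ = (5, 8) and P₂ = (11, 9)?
Number of paths = 11854219

Inclusion–exclusion. Total paths: C(27, 12) = 17383860. Through P₁: C(13, 5)·C(14, 7) = 4416984. Through P₂: C(20, 11)·C(7, 1) = 1175720. Since P₁ is strictly southwest of P₂, a monotone path through both must visit P₁ then P₂; paths through both = C(13, 5)·C(7, 6)·C(7, 1) = 63063. Avoid both = 17383860 − 4416984 − 1175720 + 63063 = 11854219.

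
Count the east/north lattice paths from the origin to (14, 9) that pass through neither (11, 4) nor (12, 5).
Number of paths = 688880

Inclusion–exclusion. Total paths: C(23, 14) = 817190. Through P₁: C(15, 11)·C(8, 3) = 76440. Through P₂: C(17, 12)·C(6, 2) = 92820. Since P₁ is strictly southwest of P₂, a monotone path through both must visit P₁ then P₂; paths through both = C(15, 11)·C(2, 1)·C(6, 2) = 40950. Avoid both = 817190 − 76440 − 92820 + 40950 = 688880.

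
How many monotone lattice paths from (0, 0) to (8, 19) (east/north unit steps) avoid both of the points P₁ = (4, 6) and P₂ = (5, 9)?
Number of paths = 1387943

Inclusion–exclusion. Total paths: C(27, 8) = 2220075. Through P₁: C(10, 4)·C(17, 4) = 499800. Through P₂: C(14, 5)·C(13, 3) = 572572. Since P₁ is strictly southwest of P₂, a monotone path through both must visit P₁ then P₂; paths through both = C(10, 4)·C(4, 1)·C(13, 3) = 240240. Avoid both = 2220075 − 499800 − 572572 + 240240 = 1387943.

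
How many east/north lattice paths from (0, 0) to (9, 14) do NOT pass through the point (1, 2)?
Number of paths = 439280

Total paths from (0, 0) to (9, 14): C(23, 9) = 817190. Paths through (1, 2): (paths (0, 0) → (1, 2)) × (paths (1, 2) → (9, 14)) = C(3, 1) · C(20, 8) = 3 · 125970 = 377910. Avoidance count = 817190 − 377910 = 439280.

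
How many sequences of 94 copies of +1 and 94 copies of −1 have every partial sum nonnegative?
C_94 = 239993345518077005168915776623476723006280827488229600

These ballot sequences are counted by the Catalan number C_n = (1/(n + 1)) · C(2n, n). For n = 94: C_94 = (1/95) · C(188, 94) = 22799367824217315491046998779230288685596678611381812000/95 = 239993345518077005168915776623476723006280827488229600.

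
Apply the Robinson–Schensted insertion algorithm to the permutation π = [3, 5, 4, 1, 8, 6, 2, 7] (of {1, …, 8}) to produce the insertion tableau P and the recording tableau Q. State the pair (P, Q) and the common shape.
P = [1, 2, 6, 7] / [3, 4] / [5, 8];  Q = [1, 2, 5, 8] / [3, 6] / [4, 7];  common shape = (4, 2, 2)

Row-insert the values π_1, π_2, … into P one at a time, bumping the leftmost entry strictly greater than the inserted value down to the next row. The recording tableau Q records, in position (i, j), the step at which that cell was added to P.
  Insert 3 (step 1): P = [3];  Q = [1]
  Insert 5 (step 2): P = [3, 5];  Q = [1, 2]
  Insert 4 (step 3): P = [3, 4] / [5];  Q = [1, 2] / [3]
  Insert 1 (step 4): P = [1, 4] / [3] / [5];  Q = [1, 2] / [3] / [4]
  Insert 8 (step 5): P = [1, 4, 8] / [3] / [5];  Q = [1, 2, 5] / [3] / [4]
  Insert 6 (step 6): P = [1, 4, 6] / [3, 8] / [5];  Q = [1, 2, 5] / [3, 6] / [4]
  Insert 2 (step 7): P = [1, 2, 6] / [3, 4] / [5, 8];  Q = [1, 2, 5] / [3, 6] / [4, 7]
  Insert 7 (step 8): P = [1, 2, 6, 7] / [3, 4] / [5, 8];  Q = [1, 2, 5, 8] / [3, 6] / [4, 7]
Final shape: (4, 2, 2).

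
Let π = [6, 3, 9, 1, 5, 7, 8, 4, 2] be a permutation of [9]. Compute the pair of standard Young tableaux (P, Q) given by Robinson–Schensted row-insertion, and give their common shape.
P = [1, 2, 7, 8] / [3, 4] / [5, 9] / [6];  Q = [1, 3, 6, 7] / [2, 5] / [4, 8] / [9];  common shape = (4, 2, 2, 1)

Row-insert the values π_1, π_2, … into P one at a time, bumping the leftmost entry strictly greater than the inserted value down to the next row. The recording tableau Q records, in position (i, j), the step at which that cell was added to P.
  Insert 6 (step 1): P = [6];  Q = [1]
  Insert 3 (step 2): P = [3] / [6];  Q = [1] / [2]
  Insert 9 (step 3): P = [3, 9] / [6];  Q = [1, 3] / [2]
  Insert 1 (step 4): P = [1, 9] / [3] / [6];  Q = [1, 3] / [2] / [4]
  Insert 5 (step 5): P = [1, 5] / [3, 9] / [6];  Q = [1, 3] / [2, 5] / [4]
  Insert 7 (step 6): P = [1, 5, 7] / [3, 9] / [6];  Q = [1, 3, 6] / [2, 5] / [4]
  Insert 8 (step 7): P = [1, 5, 7, 8] / [3, 9] / [6];  Q = [1, 3, 6, 7] / [2, 5] / [4]
  Insert 4 (step 8): P = [1, 4, 7, 8] / [3, 5] / [6, 9];  Q = [1, 3, 6, 7] / [2, 5] / [4, 8]
  Insert 2 (step 9): P = [1, 2, 7, 8] / [3, 4] / [5, 9] / [6];  Q = [1, 3, 6, 7] / [2, 5] / [4, 8] / [9]
Final shape: (4, 2, 2, 1).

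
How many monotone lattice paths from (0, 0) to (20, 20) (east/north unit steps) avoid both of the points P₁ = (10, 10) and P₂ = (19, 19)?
Number of paths = 50986895124

Inclusion–exclusion. Total paths: C(40, 20) = 137846528820. Through P₁: C(20, 10)·C(20, 10) = 34134779536. Through P₂: C(38, 19)·C(2, 1) = 70690527600. Since P₁ is strictly southwest of P₂, a monotone path through both must visit P₁ then P₂; paths through both = C(20, 10)·C(18, 9)·C(2, 1) = 17965673440. Avoid both = 137846528820 − 34134779536 − 70690527600 + 17965673440 = 50986895124.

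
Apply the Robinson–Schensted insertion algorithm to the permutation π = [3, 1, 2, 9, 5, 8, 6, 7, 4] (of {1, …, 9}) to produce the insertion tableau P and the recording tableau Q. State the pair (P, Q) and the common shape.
P = [1, 2, 4, 6, 7] / [3, 5] / [8] / [9];  Q = [1, 3, 4, 6, 8] / [2, 5] / [7] / [9];  common shape = (5, 2, 1, 1)

Row-insert the values π_1, π_2, … into P one at a time, bumping the leftmost entry strictly greater than the inserted value down to the next row. The recording tableau Q records, in position (i, j), the step at which that cell was added to P.
  Insert 3 (step 1): P = [3];  Q = [1]
  Insert 1 (step 2): P = [1] / [3];  Q = [1] / [2]
  Insert 2 (step 3): P = [1, 2] / [3];  Q = [1, 3] / [2]
  Insert 9 (step 4): P = [1, 2, 9] / [3];  Q = [1, 3, 4] / [2]
  Insert 5 (step 5): P = [1, 2, 5] / [3, 9];  Q = [1, 3, 4] / [2, 5]
  Insert 8 (step 6): P = [1, 2, 5, 8] / [3, 9];  Q = [1, 3, 4, 6] / [2, 5]
  Insert 6 (step 7): P = [1, 2, 5, 6] / [3, 8] / [9];  Q = [1, 3, 4, 6] / [2, 5] / [7]
  Insert 7 (step 8): P = [1, 2, 5, 6, 7] / [3, 8] / [9];  Q = [1, 3, 4, 6, 8] / [2, 5] / [7]
  Insert 4 (step 9): P = [1, 2, 4, 6, 7] / [3, 5] / [8] / [9];  Q = [1, 3, 4, 6, 8] / [2, 5] / [7] / [9]
Final shape: (5, 2, 1, 1).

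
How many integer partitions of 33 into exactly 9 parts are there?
p(33, 9 parts) = 1076

Partitions of n into exactly k parts are in bijection with partitions of n − k into at most k parts (subtract 1 from each part). So p(33, exactly 9) = p(24, parts ≤ 9). Computing via the recurrence p(m, j) = p(m, j−1) + p(m−j, j) gives 1076.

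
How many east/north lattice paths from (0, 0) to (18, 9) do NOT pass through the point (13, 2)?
Number of paths = 4603665

Total paths from (0, 0) to (18, 9): C(27, 18) = 4686825. Paths through (13, 2): (paths (0, 0) → (13, 2)) × (paths (13, 2) → (18, 9)) = C(15, 13) · C(12, 5) = 105 · 792 = 83160. Avoidance count = 4686825 − 83160 = 4603665.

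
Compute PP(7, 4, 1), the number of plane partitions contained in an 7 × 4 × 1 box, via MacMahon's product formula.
PP(7, 4, 1) = 330

Evaluate the triple product over i = 1..7, j = 1..4, k = 1..1. The factors are (2/1) · (3/2) · (4/3) · (5/4) · (3/2) · (4/3) · (5/4) · (6/5) · … (28 factors total). The numerators and denominators telescope so the product is an integer; carrying out the multiplication exactly gives PP(7, 4, 1) = 330.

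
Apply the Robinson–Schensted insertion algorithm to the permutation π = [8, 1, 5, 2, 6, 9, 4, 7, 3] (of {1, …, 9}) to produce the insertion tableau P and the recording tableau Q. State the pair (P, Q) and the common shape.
P = [1, 2, 3, 7] / [4, 6, 9] / [5] / [8];  Q = [1, 3, 5, 6] / [2, 7, 8] / [4] / [9];  common shape = (4, 3, 1, 1)

Row-insert the values π_1, π_2, … into P one at a time, bumping the leftmost entry strictly greater than the inserted value down to the next row. The recording tableau Q records, in position (i, j), the step at which that cell was added to P.
  Insert 8 (step 1): P = [8];  Q = [1]
  Insert 1 (step 2): P = [1] / [8];  Q = [1] / [2]
  Insert 5 (step 3): P = [1, 5] / [8];  Q = [1, 3] / [2]
  Insert 2 (step 4): P = [1, 2] / [5] / [8];  Q = [1, 3] / [2] / [4]
  Insert 6 (step 5): P = [1, 2, 6] / [5] / [8];  Q = [1, 3, 5] / [2] / [4]
  Insert 9 (step 6): P = [1, 2, 6, 9] / [5] / [8];  Q = [1, 3, 5, 6] / [2] / [4]
  Insert 4 (step 7): P = [1, 2, 4, 9] / [5, 6] / [8];  Q = [1, 3, 5, 6] / [2, 7] / [4]
  Insert 7 (step 8): P = [1, 2, 4, 7] / [5, 6, 9] / [8];  Q = [1, 3, 5, 6] / [2, 7, 8] / [4]
  Insert 3 (step 9): P = [1, 2, 3, 7] / [4, 6, 9] / [5] / [8];  Q = [1, 3, 5, 6] / [2, 7, 8] / [4] / [9]
Final shape: (4, 3, 1, 1).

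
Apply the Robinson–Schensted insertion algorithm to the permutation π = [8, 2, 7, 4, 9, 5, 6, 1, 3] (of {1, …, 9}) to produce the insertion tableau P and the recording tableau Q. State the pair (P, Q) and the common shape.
P = [1, 3, 5, 6] / [2, 4] / [7, 9] / [8];  Q = [1, 3, 5, 7] / [2, 6] / [4, 9] / [8];  common shape = (4, 2, 2, 1)

Row-insert the values π_1, π_2, … into P one at a time, bumping the leftmost entry strictly greater than the inserted value down to the next row. The recording tableau Q records, in position (i, j), the step at which that cell was added to P.
  Insert 8 (step 1): P = [8];  Q = [1]
  Insert 2 (step 2): P = [2] / [8];  Q = [1] / [2]
  Insert 7 (step 3): P = [2, 7] / [8];  Q = [1, 3] / [2]
  Insert 4 (step 4): P = [2, 4] / [7] / [8];  Q = [1, 3] / [2] / [4]
  Insert 9 (step 5): P = [2, 4, 9] / [7] / [8];  Q = [1, 3, 5] / [2] / [4]
  Insert 5 (step 6): P = [2, 4, 5] / [7, 9] / [8];  Q = [1, 3, 5] / [2, 6] / [4]
  Insert 6 (step 7): P = [2, 4, 5, 6] / [7, 9] / [8];  Q = [1, 3, 5, 7] / [2, 6] / [4]
  Insert 1 (step 8): P = [1, 4, 5, 6] / [2, 9] / [7] / [8];  Q = [1, 3, 5, 7] / [2, 6] / [4] / [8]
  Insert 3 (step 9): P = [1, 3, 5, 6] / [2, 4] / [7, 9] / [8];  Q = [1, 3, 5, 7] / [2, 6] / [4, 9] / [8]
Final shape: (4, 2, 2, 1).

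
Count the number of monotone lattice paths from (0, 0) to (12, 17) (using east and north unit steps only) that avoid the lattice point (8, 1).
Number of paths = 51852330

Total paths from (0, 0) to (12, 17): C(29, 12) = 51895935. Paths through (8, 1): (paths (0, 0) → (8, 1)) × (paths (8, 1) → (12, 17)) = C(9, 8) · C(20, 4) = 9 · 4845 = 43605. Avoidance count = 51895935 − 43605 = 51852330.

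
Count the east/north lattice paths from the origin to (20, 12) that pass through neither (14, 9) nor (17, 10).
Number of paths = 105473630

Inclusion–exclusion. Total paths: C(32, 20) = 225792840. Through P₁: C(23, 14)·C(9, 6) = 68643960. Through P₂: C(27, 17)·C(5, 3) = 84362850. Since P₁ is strictly southwest of P₂, a monotone path through both must visit P₁ then P₂; paths through both = C(23, 14)·C(4, 3)·C(5, 3) = 32687600. Avoid both = 225792840 − 68643960 − 84362850 + 32687600 = 105473630.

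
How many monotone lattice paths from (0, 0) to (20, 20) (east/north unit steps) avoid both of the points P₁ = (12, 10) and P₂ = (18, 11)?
Number of paths = 107896700912

Inclusion–exclusion. Total paths: C(40, 20) = 137846528820. Through P₁: C(22, 12)·C(18, 8) = 28295935668. Through P₂: C(29, 18)·C(11, 2) = 1902850950. Since P₁ is strictly southwest of P₂, a monotone path through both must visit P₁ then P₂; paths through both = C(22, 12)·C(7, 6)·C(11, 2) = 248958710. Avoid both = 137846528820 − 28295935668 − 1902850950 + 248958710 = 107896700912.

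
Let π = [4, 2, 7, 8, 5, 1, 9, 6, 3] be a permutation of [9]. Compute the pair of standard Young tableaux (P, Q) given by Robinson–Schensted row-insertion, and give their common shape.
P = [1, 3, 6, 9] / [2, 5, 8] / [4, 7];  Q = [1, 3, 4, 7] / [2, 5, 8] / [6, 9];  common shape = (4, 3, 2)

Row-insert the values π_1, π_2, … into P one at a time, bumping the leftmost entry strictly greater than the inserted value down to the next row. The recording tableau Q records, in position (i, j), the step at which that cell was added to P.
  Insert 4 (step 1): P = [4];  Q = [1]
  Insert 2 (step 2): P = [2] / [4];  Q = [1] / [2]
  Insert 7 (step 3): P = [2, 7] / [4];  Q = [1, 3] / [2]
  Insert 8 (step 4): P = [2, 7, 8] / [4];  Q = [1, 3, 4] / [2]
  Insert 5 (step 5): P = [2, 5, 8] / [4, 7];  Q = [1, 3, 4] / [2, 5]
  Insert 1 (step 6): P = [1, 5, 8] / [2, 7] / [4];  Q = [1, 3, 4] / [2, 5] / [6]
  Insert 9 (step 7): P = [1, 5, 8, 9] / [2, 7] / [4];  Q = [1, 3, 4, 7] / [2, 5] / [6]
  Insert 6 (step 8): P = [1, 5, 6, 9] / [2, 7, 8] / [4];  Q = [1, 3, 4, 7] / [2, 5, 8] / [6]
  Insert 3 (step 9): P = [1, 3, 6, 9] / [2, 5, 8] / [4, 7];  Q = [1, 3, 4, 7] / [2, 5, 8] / [6, 9]
Final shape: (4, 3, 2).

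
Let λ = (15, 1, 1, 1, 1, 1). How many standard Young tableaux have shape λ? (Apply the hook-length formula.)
# SYT of shape (15, 1, 1, 1, 1, 1) = 11628

Hook-length formula: f^λ = n! / Π hook(c), product over all cells c of the Young diagram. For λ = (15, 1, 1, 1, 1, 1), n = 20 boxes. Hook lengths by row (left-to-right, top-to-bottom): [20, 14, 13, 12, 11, 10, 9, 8, 7, 6, 5, 4, 3, 2, 1]; [5]; [4]; [3]; [2]; [1]. Product of hooks = 209227898880000. So f^λ = 20! / 209227898880000 = 2432902008176640000 / 209227898880000 = 11628.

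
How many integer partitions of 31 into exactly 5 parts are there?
p(31, 5 parts) = 427

Partitions of n into exactly k parts are in bijection with partitions of n − k into at most k parts (subtract 1 from each part). So p(31, exactly 5) = p(26, parts ≤ 5). Computing via the recurrence p(m, j) = p(m, j−1) + p(m−j, j) gives 427.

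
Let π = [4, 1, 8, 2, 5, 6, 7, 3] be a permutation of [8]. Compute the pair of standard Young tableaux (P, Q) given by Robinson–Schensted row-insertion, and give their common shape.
P = [1, 2, 3, 6, 7] / [4, 5] / [8];  Q = [1, 3, 5, 6, 7] / [2, 4] / [8];  common shape = (5, 2, 1)

Row-insert the values π_1, π_2, … into P one at a time, bumping the leftmost entry strictly greater than the inserted value down to the next row. The recording tableau Q records, in position (i, j), the step at which that cell was added to P.
  Insert 4 (step 1): P = [4];  Q = [1]
  Insert 1 (step 2): P = [1] / [4];  Q = [1] / [2]
  Insert 8 (step 3): P = [1, 8] / [4];  Q = [1, 3] / [2]
  Insert 2 (step 4): P = [1, 2] / [4, 8];  Q = [1, 3] / [2, 4]
  Insert 5 (step 5): P = [1, 2, 5] / [4, 8];  Q = [1, 3, 5] / [2, 4]
  Insert 6 (step 6): P = [1, 2, 5, 6] / [4, 8];  Q = [1, 3, 5, 6] / [2, 4]
  Insert 7 (step 7): P = [1, 2, 5, 6, 7] / [4, 8];  Q = [1, 3, 5, 6, 7] / [2, 4]
  Insert 3 (step 8): P = [1, 2, 3, 6, 7] / [4, 5] / [8];  Q = [1, 3, 5, 6, 7] / [2, 4] / [8]
Final shape: (5, 2, 1).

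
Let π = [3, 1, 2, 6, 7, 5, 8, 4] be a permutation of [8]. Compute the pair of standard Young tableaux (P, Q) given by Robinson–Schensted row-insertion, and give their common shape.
P = [1, 2, 4, 7, 8] / [3, 5] / [6];  Q = [1, 3, 4, 5, 7] / [2, 6] / [8];  common shape = (5, 2, 1)

Row-insert the values π_1, π_2, … into P one at a time, bumping the leftmost entry strictly greater than the inserted value down to the next row. The recording tableau Q records, in position (i, j), the step at which that cell was added to P.
  Insert 3 (step 1): P = [3];  Q = [1]
  Insert 1 (step 2): P = [1] / [3];  Q = [1] / [2]
  Insert 2 (step 3): P = [1, 2] / [3];  Q = [1, 3] / [2]
  Insert 6 (step 4): P = [1, 2, 6] / [3];  Q = [1, 3, 4] / [2]
  Insert 7 (step 5): P = [1, 2, 6, 7] / [3];  Q = [1, 3, 4, 5] / [2]
  Insert 5 (step 6): P = [1, 2, 5, 7] / [3, 6];  Q = [1, 3, 4, 5] / [2, 6]
  Insert 8 (step 7): P = [1, 2, 5, 7, 8] / [3, 6];  Q = [1, 3, 4, 5, 7] / [2, 6]
  Insert 4 (step 8): P = [1, 2, 4, 7, 8] / [3, 5] / [6];  Q = [1, 3, 4, 5, 7] / [2, 6] / [8]
Final shape: (5, 2, 1).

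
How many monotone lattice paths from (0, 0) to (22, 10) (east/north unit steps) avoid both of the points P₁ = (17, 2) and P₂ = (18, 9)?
Number of paths = 40864878

Inclusion–exclusion. Total paths: C(32, 22) = 64512240. Through P₁: C(19, 17)·C(13, 5) = 220077. Through P₂: C(27, 18)·C(5, 4) = 23434125. Since P₁ is strictly southwest of P₂, a monotone path through both must visit P₁ then P₂; paths through both = C(19, 17)·C(8, 1)·C(5, 4) = 6840. Avoid both = 64512240 − 220077 − 23434125 + 6840 = 40864878.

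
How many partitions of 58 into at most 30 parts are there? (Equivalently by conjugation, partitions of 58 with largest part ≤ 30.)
p(58, parts ≤ 30) = 700478

Use the recurrence p(n, m) = p(n, m−1) + p(n−m, m): either the largest part is < m (count p(n, m−1)) or the largest part is exactly m (remove one copy of m, count p(n−m, m)). With p(0, ·) = 1 this gives p(58, parts ≤ 30) = 700478. (By conjugating Young diagrams, this also counts partitions of 58 into at most 30 parts.)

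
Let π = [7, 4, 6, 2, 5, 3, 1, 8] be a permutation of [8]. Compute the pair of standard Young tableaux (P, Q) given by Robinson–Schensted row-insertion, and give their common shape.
P = [1, 3, 8] / [2, 5] / [4] / [6] / [7];  Q = [1, 3, 8] / [2, 5] / [4] / [6] / [7];  common shape = (3, 2, 1, 1, 1)

Row-insert the values π_1, π_2, … into P one at a time, bumping the leftmost entry strictly greater than the inserted value down to the next row. The recording tableau Q records, in position (i, j), the step at which that cell was added to P.
  Insert 7 (step 1): P = [7];  Q = [1]
  Insert 4 (step 2): P = [4] / [7];  Q = [1] / [2]
  Insert 6 (step 3): P = [4, 6] / [7];  Q = [1, 3] / [2]
  Insert 2 (step 4): P = [2, 6] / [4] / [7];  Q = [1, 3] / [2] / [4]
  Insert 5 (step 5): P = [2, 5] / [4, 6] / [7];  Q = [1, 3] / [2, 5] / [4]
  Insert 3 (step 6): P = [2, 3] / [4, 5] / [6] / [7];  Q = [1, 3] / [2, 5] / [4] / [6]
  Insert 1 (step 7): P = [1, 3] / [2, 5] / [4] / [6] / [7];  Q = [1, 3] / [2, 5] / [4] / [6] / [7]
  Insert 8 (step 8): P = [1, 3, 8] / [2, 5] / [4] / [6] / [7];  Q = [1, 3, 8] / [2, 5] / [4] / [6] / [7]
Final shape: (3, 2, 1, 1, 1).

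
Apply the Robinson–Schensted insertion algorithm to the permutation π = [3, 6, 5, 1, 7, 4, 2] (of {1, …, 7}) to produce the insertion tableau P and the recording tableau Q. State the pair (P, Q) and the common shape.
P = [1, 2, 7] / [3, 4] / [5] / [6];  Q = [1, 2, 5] / [3, 6] / [4] / [7];  common shape = (3, 2, 1, 1)

Row-insert the values π_1, π_2, … into P one at a time, bumping the leftmost entry strictly greater than the inserted value down to the next row. The recording tableau Q records, in position (i, j), the step at which that cell was added to P.
  Insert 3 (step 1): P = [3];  Q = [1]
  Insert 6 (step 2): P = [3, 6];  Q = [1, 2]
  Insert 5 (step 3): P = [3, 5] / [6];  Q = [1, 2] / [3]
  Insert 1 (step 4): P = [1, 5] / [3] / [6];  Q = [1, 2] / [3] / [4]
  Insert 7 (step 5): P = [1, 5, 7] / [3] / [6];  Q = [1, 2, 5] / [3] / [4]
  Insert 4 (step 6): P = [1, 4, 7] / [3, 5] / [6];  Q = [1, 2, 5] / [3, 6] / [4]
  Insert 2 (step 7): P = [1, 2, 7] / [3, 4] / [5] / [6];  Q = [1, 2, 5] / [3, 6] / [4] / [7]
Final shape: (3, 2, 1, 1).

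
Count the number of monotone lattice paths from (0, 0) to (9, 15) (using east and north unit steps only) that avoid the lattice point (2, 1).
Number of paths = 958664

Total paths from (0, 0) to (9, 15): C(24, 9) = 1307504. Paths through (2, 1): (paths (0, 0) → (2, 1)) × (paths (2, 1) → (9, 15)) = C(3, 2) · C(21, 7) = 3 · 116280 = 348840. Avoidance count = 1307504 − 348840 = 958664.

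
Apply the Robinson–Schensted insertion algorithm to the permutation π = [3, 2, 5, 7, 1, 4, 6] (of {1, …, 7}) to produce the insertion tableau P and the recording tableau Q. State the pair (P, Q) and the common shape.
P = [1, 4, 6] / [2, 5, 7] / [3];  Q = [1, 3, 4] / [2, 6, 7] / [5];  common shape = (3, 3, 1)

Row-insert the values π_1, π_2, … into P one at a time, bumping the leftmost entry strictly greater than the inserted value down to the next row. The recording tableau Q records, in position (i, j), the step at which that cell was added to P.
  Insert 3 (step 1): P = [3];  Q = [1]
  Insert 2 (step 2): P = [2] / [3];  Q = [1] / [2]
  Insert 5 (step 3): P = [2, 5] / [3];  Q = [1, 3] / [2]
  Insert 7 (step 4): P = [2, 5, 7] / [3];  Q = [1, 3, 4] / [2]
  Insert 1 (step 5): P = [1, 5, 7] / [2] / [3];  Q = [1, 3, 4] / [2] / [5]
  Insert 4 (step 6): P = [1, 4, 7] / [2, 5] / [3];  Q = [1, 3, 4] / [2, 6] / [5]
  Insert 6 (step 7): P = [1, 4, 6] / [2, 5, 7] / [3];  Q = [1, 3, 4] / [2, 6, 7] / [5]
Final shape: (3, 3, 1).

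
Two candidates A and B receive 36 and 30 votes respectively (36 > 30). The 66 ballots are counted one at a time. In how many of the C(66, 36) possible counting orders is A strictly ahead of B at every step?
Strict-lead orderings = 501517717545107536

Total orderings of the 66 votes with 36 for A: C(66, 36) = 5516694892996182896. By the Bertrand ballot formula (Cycle Lemma / reflection principle), the number of orderings in which A is strictly ahead of B throughout is (p − q)/(p + q) · C(p + q, p) = (36 − 30)/(36 + 30) · 5516694892996182896 = 501517717545107536.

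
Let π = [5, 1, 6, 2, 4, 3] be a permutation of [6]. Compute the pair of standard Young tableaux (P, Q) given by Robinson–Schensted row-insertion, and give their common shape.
P = [1, 2, 3] / [4, 6] / [5];  Q = [1, 3, 5] / [2, 4] / [6];  common shape = (3, 2, 1)

Row-insert the values π_1, π_2, … into P one at a time, bumping the leftmost entry strictly greater than the inserted value down to the next row. The recording tableau Q records, in position (i, j), the step at which that cell was added to P.
  Insert 5 (step 1): P = [5];  Q = [1]
  Insert 1 (step 2): P = [1] / [5];  Q = [1] / [2]
  Insert 6 (step 3): P = [1, 6] / [5];  Q = [1, 3] / [2]
  Insert 2 (step 4): P = [1, 2] / [5, 6];  Q = [1, 3] / [2, 4]
  Insert 4 (step 5): P = [1, 2, 4] / [5, 6];  Q = [1, 3, 5] / [2, 4]
  Insert 3 (step 6): P = [1, 2, 3] / [4, 6] / [5];  Q = [1, 3, 5] / [2, 4] / [6]
Final shape: (3, 2, 1).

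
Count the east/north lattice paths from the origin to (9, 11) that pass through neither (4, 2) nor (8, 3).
Number of paths = 137120

Inclusion–exclusion. Total paths: C(20, 9) = 167960. Through P₁: C(6, 4)·C(14, 5) = 30030. Through P₂: C(11, 8)·C(9, 1) = 1485. Since P₁ is strictly southwest of P₂, a monotone path through both must visit P₁ then P₂; paths through both = C(6, 4)·C(5, 4)·C(9, 1) = 675. Avoid both = 167960 − 30030 − 1485 + 675 = 137120.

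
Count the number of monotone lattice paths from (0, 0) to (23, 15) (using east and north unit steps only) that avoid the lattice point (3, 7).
Number of paths = 15098313960

Total paths from (0, 0) to (23, 15): C(38, 23) = 15471286560. Paths through (3, 7): (paths (0, 0) → (3, 7)) × (paths (3, 7) → (23, 15)) = C(10, 3) · C(28, 20) = 120 · 3108105 = 372972600. Avoidance count = 15471286560 − 372972600 = 15098313960.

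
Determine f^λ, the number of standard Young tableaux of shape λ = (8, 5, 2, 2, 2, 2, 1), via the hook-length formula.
# SYT of shape (8, 5, 2, 2, 2, 2, 1) = 1280359080

Hook-length formula: f^λ = n! / Π hook(c), product over all cells c of the Young diagram. For λ = (8, 5, 2, 2, 2, 2, 1), n = 22 boxes. Hook lengths by row (left-to-right, top-to-bottom): [14, 12, 7, 6, 5, 3, 2, 1]; [10, 8, 3, 2, 1]; [6, 4]; [5, 3]; [4, 2]; [3, 1]; [1]. Product of hooks = 877879296000. So f^λ = 22! / 877879296000 = 1124000727777607680000 / 877879296000 = 1280359080.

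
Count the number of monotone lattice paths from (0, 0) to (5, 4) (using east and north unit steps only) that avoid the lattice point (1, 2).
Number of paths = 81

Total paths from (0, 0) to (5, 4): C(9, 5) = 126. Paths through (1, 2): (paths (0, 0) → (1, 2)) × (paths (1, 2) → (5, 4)) = C(3, 1) · C(6, 4) = 3 · 15 = 45. Avoidance count = 126 − 45 = 81.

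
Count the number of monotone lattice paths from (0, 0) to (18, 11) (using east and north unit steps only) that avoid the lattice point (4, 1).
Number of paths = 24791010

Total paths from (0, 0) to (18, 11): C(29, 18) = 34597290. Paths through (4, 1): (paths (0, 0) → (4, 1)) × (paths (4, 1) → (18, 11)) = C(5, 4) · C(24, 14) = 5 · 1961256 = 9806280. Avoidance count = 34597290 − 9806280 = 24791010.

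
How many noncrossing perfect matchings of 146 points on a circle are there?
C_73 = 79463489365077377841208237632349268884500

These noncrossing handshakes are counted by the Catalan number C_n = (1/(n + 1)) · C(2n, n). For n = 73: C_73 = (1/74) · C(146, 73) = 5880298213015725960249409584793845897453000/74 = 79463489365077377841208237632349268884500.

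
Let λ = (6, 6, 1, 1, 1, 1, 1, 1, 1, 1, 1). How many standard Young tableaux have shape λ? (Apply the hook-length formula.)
# SYT of shape (6, 6, 1, 1, 1, 1, 1, 1, 1, 1, 1) = 6789783

Hook-length formula: f^λ = n! / Π hook(c), product over all cells c of the Young diagram. For λ = (6, 6, 1, 1, 1, 1, 1, 1, 1, 1, 1), n = 21 boxes. Hook lengths by row (left-to-right, top-to-bottom): [16, 6, 5, 4, 3, 2]; [15, 5, 4, 3, 2, 1]; [9]; [8]; [7]; [6]; [5]; [4]; [3]; [2]; [1]. Product of hooks = 7524679680000. So f^λ = 21! / 7524679680000 = 51090942171709440000 / 7524679680000 = 6789783.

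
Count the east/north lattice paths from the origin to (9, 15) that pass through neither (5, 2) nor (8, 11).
Number of paths = 902714

Inclusion–exclusion. Total paths: C(24, 9) = 1307504. Through P₁: C(7, 5)·C(17, 4) = 49980. Through P₂: C(19, 8)·C(5, 1) = 377910. Since P₁ is strictly southwest of P₂, a monotone path through both must visit P₁ then P₂; paths through both = C(7, 5)·C(12, 3)·C(5, 1) = 23100. Avoid both = 1307504 − 49980 − 377910 + 23100 = 902714.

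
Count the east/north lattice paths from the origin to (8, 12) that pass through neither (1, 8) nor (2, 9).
Number of paths = 119892

Inclusion–exclusion. Total paths: C(20, 8) = 125970. Through P₁: C(9, 1)·C(11, 7) = 2970. Through P₂: C(11, 2)·C(9, 6) = 4620. Since P₁ is strictly southwest of P₂, a monotone path through both must visit P₁ then P₂; paths through both = C(9, 1)·C(2, 1)·C(9, 6) = 1512. Avoid both = 125970 − 2970 − 4620 + 1512 = 119892.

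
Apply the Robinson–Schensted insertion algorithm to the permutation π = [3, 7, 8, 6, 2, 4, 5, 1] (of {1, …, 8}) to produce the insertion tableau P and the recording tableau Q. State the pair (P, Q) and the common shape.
P = [1, 4, 5] / [2, 6, 8] / [3] / [7];  Q = [1, 2, 3] / [4, 6, 7] / [5] / [8];  common shape = (3, 3, 1, 1)

Row-insert the values π_1, π_2, … into P one at a time, bumping the leftmost entry strictly greater than the inserted value down to the next row. The recording tableau Q records, in position (i, j), the step at which that cell was added to P.
  Insert 3 (step 1): P = [3];  Q = [1]
  Insert 7 (step 2): P = [3, 7];  Q = [1, 2]
  Insert 8 (step 3): P = [3, 7, 8];  Q = [1, 2, 3]
  Insert 6 (step 4): P = [3, 6, 8] / [7];  Q = [1, 2, 3] / [4]
  Insert 2 (step 5): P = [2, 6, 8] / [3] / [7];  Q = [1, 2, 3] / [4] / [5]
  Insert 4 (step 6): P = [2, 4, 8] / [3, 6] / [7];  Q = [1, 2, 3] / [4, 6] / [5]
  Insert 5 (step 7): P = [2, 4, 5] / [3, 6, 8] / [7];  Q = [1, 2, 3] / [4, 6, 7] / [5]
  Insert 1 (step 8): P = [1, 4, 5] / [2, 6, 8] / [3] / [7];  Q = [1, 2, 3] / [4, 6, 7] / [5] / [8]
Final shape: (3, 3, 1, 1).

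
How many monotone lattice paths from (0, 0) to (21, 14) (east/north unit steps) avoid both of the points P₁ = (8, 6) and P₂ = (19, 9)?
Number of paths = 1586788962

Inclusion–exclusion. Total paths: C(35, 21) = 2319959400. Through P₁: C(14, 8)·C(21, 13) = 611080470. Through P₂: C(28, 19)·C(7, 2) = 145044900. Since P₁ is strictly southwest of P₂, a monotone path through both must visit P₁ then P₂; paths through both = C(14, 8)·C(14, 11)·C(7, 2) = 22954932. Avoid both = 2319959400 − 611080470 − 145044900 + 22954932 = 1586788962.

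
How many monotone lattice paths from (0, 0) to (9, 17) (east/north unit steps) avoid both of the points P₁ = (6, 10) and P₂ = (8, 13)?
Number of paths = 1546540

Inclusion–exclusion. Total paths: C(26, 9) = 3124550. Through P₁: C(16, 6)·C(10, 3) = 960960. Through P₂: C(21, 8)·C(5, 1) = 1017450. Since P₁ is strictly southwest of P₂, a monotone path through both must visit P₁ then P₂; paths through both = C(16, 6)·C(5, 2)·C(5, 1) = 400400. Avoid both = 3124550 − 960960 − 1017450 + 400400 = 1546540.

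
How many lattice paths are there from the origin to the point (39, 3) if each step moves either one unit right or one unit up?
Number of paths = 11480

A monotone lattice path from (0, 0) to (39, 3) consists of 39 east steps and 3 north steps in some order, so it is determined by which 39 of the 42 steps are east. The count is C(42, 39) = 11480.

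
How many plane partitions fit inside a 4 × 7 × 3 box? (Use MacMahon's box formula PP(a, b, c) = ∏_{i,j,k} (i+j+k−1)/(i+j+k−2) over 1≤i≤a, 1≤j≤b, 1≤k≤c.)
PP(4, 7, 3) = 1557270

Evaluate the triple product over i = 1..4, j = 1..7, k = 1..3. The factors are (2/1) · (3/2) · (4/3) · (3/2) · (4/3) · (5/4) · (4/3) · (5/4) · … (84 factors total). The numerators and denominators telescope so the product is an integer; carrying out the multiplication exactly gives PP(4, 7, 3) = 1557270.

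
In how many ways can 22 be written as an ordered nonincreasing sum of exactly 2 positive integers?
p(22, 2 parts) = 11

Partitions of n into exactly k parts are in bijection with partitions of n − k into at most k parts (subtract 1 from each part). So p(22, exactly 2) = p(20, parts ≤ 2). Computing via the recurrence p(m, j) = p(m, j−1) + p(m−j, j) gives 11.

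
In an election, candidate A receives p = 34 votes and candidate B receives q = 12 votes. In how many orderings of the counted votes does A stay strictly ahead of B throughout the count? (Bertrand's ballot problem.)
Strict-lead orderings = 18609425835

Total orderings of the 46 votes with 34 for A: C(46, 34) = 38910617655. By the Bertrand ballot formula (Cycle Lemma / reflection principle), the number of orderings in which A is strictly ahead of B throughout is (p − q)/(p + q) · C(p + q, p) = (34 − 12)/(34 + 12) · 38910617655 = 18609425835.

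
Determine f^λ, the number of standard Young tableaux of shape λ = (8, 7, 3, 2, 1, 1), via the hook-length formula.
# SYT of shape (8, 7, 3, 2, 1, 1) = 1645216650

Hook-length formula: f^λ = n! / Π hook(c), product over all cells c of the Young diagram. For λ = (8, 7, 3, 2, 1, 1), n = 22 boxes. Hook lengths by row (left-to-right, top-to-bottom): [13, 10, 8, 6, 5, 4, 3, 1]; [11, 8, 6, 4, 3, 2, 1]; [6, 3, 1]; [4, 1]; [2]; [1]. Product of hooks = 683193139200. So f^λ = 22! / 683193139200 = 1124000727777607680000 / 683193139200 = 1645216650.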